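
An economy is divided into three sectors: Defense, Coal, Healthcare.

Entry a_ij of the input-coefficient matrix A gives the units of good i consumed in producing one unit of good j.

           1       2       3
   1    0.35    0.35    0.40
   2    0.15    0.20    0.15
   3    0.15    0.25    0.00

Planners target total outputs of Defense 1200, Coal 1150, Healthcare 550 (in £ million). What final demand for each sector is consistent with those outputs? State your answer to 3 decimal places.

d_1 = 157.500, d_2 = 657.500, d_3 = 82.500

I − A =
  [   0.65    -0.35    -0.40]
  [  -0.15     0.80    -0.15]
  [  -0.15    -0.25     1.00]
d = (I − A) x:
  d_1 = (+0.65)·1200 + (-0.35)·1150 + (-0.40)·550 = 157.500
  d_2 = (-0.15)·1200 + (+0.80)·1150 + (-0.15)·550 = 657.500
  d_3 = (-0.15)·1200 + (-0.25)·1150 + (+1.00)·550 = 82.500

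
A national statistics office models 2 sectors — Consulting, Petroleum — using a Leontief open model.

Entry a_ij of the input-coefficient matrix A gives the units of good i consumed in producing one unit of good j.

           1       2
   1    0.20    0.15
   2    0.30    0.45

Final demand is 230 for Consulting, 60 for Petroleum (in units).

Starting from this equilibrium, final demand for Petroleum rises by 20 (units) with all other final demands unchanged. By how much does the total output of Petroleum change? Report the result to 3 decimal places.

I − A =
  [   0.80    -0.15]
  [  -0.30     0.55]
det(I−A) = (0.80)(0.55) − (-0.15)(-0.30) = 0.3950
adj(I−A) = [[0.55, 0.15], [0.30, 0.80]]
(I − A)⁻¹ = adj(I−A) / det(I−A) ≈
  [   1.3924     0.3797]
  [   0.7595     2.0253]
Δx = (I − A)⁻¹ Δd with Δd having +20 in the Petroleum component and 0 elsewhere.
So Δx_2 = L_22 · (+20), where L_22 = adj(I−A)_22 / det(I−A) = 0.80 / 0.3950.
Δx_2 = 0.80 × (+20) / 0.3950 = 16.00 / 0.3950 ≈ 40.506.

Δx_2 = 40.506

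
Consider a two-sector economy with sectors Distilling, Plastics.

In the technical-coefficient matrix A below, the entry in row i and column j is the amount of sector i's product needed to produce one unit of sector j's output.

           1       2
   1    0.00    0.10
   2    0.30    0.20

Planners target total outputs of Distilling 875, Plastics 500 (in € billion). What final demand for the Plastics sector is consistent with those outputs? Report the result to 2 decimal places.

I − A =
  [   1.00    -0.10]
  [  -0.30     0.80]
d = (I − A) x:
  d_1 = (+1.00)·875 + (-0.10)·500 = 825.00
  d_2 = (-0.30)·875 + (+0.80)·500 = 137.50

d_2 = 137.50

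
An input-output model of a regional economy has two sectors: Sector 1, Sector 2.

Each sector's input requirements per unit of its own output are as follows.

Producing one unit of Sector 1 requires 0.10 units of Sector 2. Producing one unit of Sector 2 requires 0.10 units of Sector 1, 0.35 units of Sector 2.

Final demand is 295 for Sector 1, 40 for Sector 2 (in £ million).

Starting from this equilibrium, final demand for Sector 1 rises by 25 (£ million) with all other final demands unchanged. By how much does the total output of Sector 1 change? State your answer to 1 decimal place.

Δx_1 = 25.4

I − A =
  [   1.00    -0.10]
  [  -0.10     0.65]
det(I−A) = (1.00)(0.65) − (-0.10)(-0.10) = 0.6400
adj(I−A) = [[0.65, 0.10], [0.10, 1.00]]
(I − A)⁻¹ = adj(I−A) / det(I−A) ≈
  [   1.0156     0.1563]
  [   0.1563     1.5625]
Δx = (I − A)⁻¹ Δd with Δd having +25 in the Sector 1 component and 0 elsewhere.
So Δx_1 = L_11 · (+25), where L_11 = adj(I−A)_11 / det(I−A) = 0.65 / 0.6400.
Δx_1 = 0.65 × (+25) / 0.6400 = 16.25 / 0.6400 ≈ 25.4.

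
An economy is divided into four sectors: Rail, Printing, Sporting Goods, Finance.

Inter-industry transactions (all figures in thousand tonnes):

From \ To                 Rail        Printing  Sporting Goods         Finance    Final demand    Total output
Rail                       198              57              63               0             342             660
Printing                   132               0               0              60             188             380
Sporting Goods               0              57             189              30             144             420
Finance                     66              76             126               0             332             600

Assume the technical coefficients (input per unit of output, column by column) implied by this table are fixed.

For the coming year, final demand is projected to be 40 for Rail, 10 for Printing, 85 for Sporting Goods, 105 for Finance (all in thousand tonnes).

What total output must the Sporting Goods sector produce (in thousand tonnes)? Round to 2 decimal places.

x_S = 184.52

Technical coefficients a_ij = z_ij / X_j:
  a_RR = 198/660 = 0.30, a_PR = 132/660 = 0.20, a_SR = 0/660 = 0.00, a_FR = 66/660 = 0.10
  a_RP = 57/380 = 0.15, a_PP = 0/380 = 0.00, a_SP = 57/380 = 0.15, a_FP = 76/380 = 0.20
  a_RS = 63/420 = 0.15, a_PS = 0/420 = 0.00, a_SS = 189/420 = 0.45, a_FS = 126/420 = 0.30
  a_RF = 0/600 = 0.00, a_PF = 60/600 = 0.10, a_SF = 30/600 = 0.05, a_FF = 0/600 = 0.00
I − A =
  [   0.70    -0.15    -0.15     0.00]
  [  -0.20     1.00     0.00    -0.10]
  [   0.00    -0.15     0.55    -0.05]
  [  -0.10    -0.20    -0.30     1.00]
Compute the cofactors C_ij = (−1)^(i+j)·(3×3 minor ij) of I−A; the adjugate is their transpose:
adj(I−A) = Cᵀ =
  [ 0.51950   0.10425   0.15150   0.01800]
  [ 0.11250   0.37375   0.05250   0.04000]
  [ 0.03850   0.11275   0.65450   0.04400]
  [ 0.08600   0.11900   0.22200   0.36400]
det(I−A) = Σ_j (I−A)_1j·C_1j = (0.70)(0.51950) + (-0.15)(0.11250) + (-0.15)(0.03850) + (0.00)(0.08600) = 0.3410
(I − A)⁻¹ = adj(I−A) / det(I−A) ≈
  [   1.5235     0.3057     0.4443     0.0528]
  [   0.3299     1.0960     0.1540     0.1173]
  [   0.1129     0.3306     1.9194     0.1290]
  [   0.2522     0.3490     0.6510     1.0674]
x = (I − A)⁻¹ d = adj(I−A)·d / det(I−A), with det(I−A) = 0.3410:
  x_R = (0.51950·40 + 0.10425·10 + 0.15150·85 + 0.01800·105) / 0.3410 = 36.59 / 0.3410 ≈ 107.30
  x_P = (0.11250·40 + 0.37375·10 + 0.05250·85 + 0.04000·105) / 0.3410 = 16.90 / 0.3410 ≈ 49.56
  x_S = (0.03850·40 + 0.11275·10 + 0.65450·85 + 0.04400·105) / 0.3410 = 62.92 / 0.3410 ≈ 184.52
  x_F = (0.08600·40 + 0.11900·10 + 0.22200·85 + 0.36400·105) / 0.3410 = 61.72 / 0.3410 ≈ 181.00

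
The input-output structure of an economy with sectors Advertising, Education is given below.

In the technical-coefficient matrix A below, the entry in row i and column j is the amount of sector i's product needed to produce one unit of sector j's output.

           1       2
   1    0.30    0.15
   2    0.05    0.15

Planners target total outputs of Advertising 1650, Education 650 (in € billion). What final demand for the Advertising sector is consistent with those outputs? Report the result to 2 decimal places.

I − A =
  [   0.70    -0.15]
  [  -0.05     0.85]
d = (I − A) x:
  d_1 = (+0.70)·1650 + (-0.15)·650 = 1057.50
  d_2 = (-0.05)·1650 + (+0.85)·650 = 470.00

d_1 = 1057.50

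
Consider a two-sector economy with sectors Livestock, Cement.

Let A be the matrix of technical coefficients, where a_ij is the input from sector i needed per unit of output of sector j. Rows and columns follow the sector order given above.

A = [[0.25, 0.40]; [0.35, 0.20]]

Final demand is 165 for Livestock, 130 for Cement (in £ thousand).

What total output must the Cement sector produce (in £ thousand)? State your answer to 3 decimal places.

I − A =
  [   0.75    -0.40]
  [  -0.35     0.80]
det(I−A) = (0.75)(0.80) − (-0.40)(-0.35) = 0.4600
adj(I−A) = [[0.80, 0.40], [0.35, 0.75]]
(I − A)⁻¹ = adj(I−A) / det(I−A) ≈
  [   1.7391     0.8696]
  [   0.7609     1.6304]
x = (I − A)⁻¹ d = adj(I−A)·d / det(I−A), with det(I−A) = 0.4600:
  x_1 = (0.80·165 + 0.40·130) / 0.4600 = 184.00 / 0.4600 = 400.000
  x_2 = (0.35·165 + 0.75·130) / 0.4600 = 155.25 / 0.4600 = 337.500

x_2 = 337.500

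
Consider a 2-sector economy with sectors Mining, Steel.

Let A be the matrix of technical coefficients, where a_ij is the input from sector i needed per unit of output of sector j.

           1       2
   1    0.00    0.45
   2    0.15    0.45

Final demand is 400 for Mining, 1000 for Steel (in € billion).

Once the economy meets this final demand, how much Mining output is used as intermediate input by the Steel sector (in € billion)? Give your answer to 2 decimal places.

I − A =
  [   1.00    -0.45]
  [  -0.15     0.55]
det(I−A) = (1.00)(0.55) − (-0.45)(-0.15) = 0.4825
adj(I−A) = [[0.55, 0.45], [0.15, 1.00]]
(I − A)⁻¹ = adj(I−A) / det(I−A) ≈
  [   1.1399     0.9326]
  [   0.3109     2.0725]
First solve x = (I − A)⁻¹ d = adj(I−A)·d / det(I−A); in particular x_2 = (0.15·400 + 1.00·1000) / 0.4825 = 1060.00 / 0.4825 ≈ 2196.8912.
Intermediate flow from 1 to 2: z_12 = a_12 · x_2 = 0.45 × 1060.00 / 0.4825 = 477.00 / 0.4825 ≈ 988.60.

z_12 = 988.60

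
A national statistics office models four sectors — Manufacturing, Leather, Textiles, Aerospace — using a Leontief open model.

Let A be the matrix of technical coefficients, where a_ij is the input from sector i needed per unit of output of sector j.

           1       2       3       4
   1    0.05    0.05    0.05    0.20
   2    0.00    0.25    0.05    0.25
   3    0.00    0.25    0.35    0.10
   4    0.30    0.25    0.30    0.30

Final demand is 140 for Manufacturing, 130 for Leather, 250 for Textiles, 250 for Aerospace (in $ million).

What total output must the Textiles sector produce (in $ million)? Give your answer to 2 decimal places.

x_3 = 780.22

I − A =
  [   0.95    -0.05    -0.05    -0.20]
  [   0.00     0.75    -0.05    -0.25]
  [   0.00    -0.25     0.65    -0.10]
  [  -0.30    -0.25    -0.30     0.70]
Compute the cofactors C_ij = (−1)^(i+j)·(3×3 minor ij) of I−A; the adjugate is their transpose:
adj(I−A) = Cᵀ =
  [ 0.249375   0.078750   0.076125   0.110250]
  [ 0.050250   0.363250   0.105250   0.159125]
  [ 0.041250   0.176500   0.390625   0.130625]
  [ 0.142500   0.239125   0.237625   0.451250]
det(I−A) = Σ_j (I−A)_1j·C_1j = (0.95)(0.249375) + (-0.05)(0.050250) + (-0.05)(0.041250) + (-0.20)(0.142500) = 0.20383125
(I − A)⁻¹ = adj(I−A) / det(I−A) ≈
  [   1.2234     0.3863     0.3735     0.5409]
  [   0.2465     1.7821     0.5164     0.7807]
  [   0.2024     0.8659     1.9164     0.6408]
  [   0.6991     1.1732     1.1658     2.2138]
x = (I − A)⁻¹ d = adj(I−A)·d / det(I−A), with det(I−A) = 0.20383125:
  x_1 = (0.249375·140 + 0.078750·130 + 0.076125·250 + 0.110250·250) / 0.20383125 = 91.74375 / 0.20383125 ≈ 450.10
  x_2 = (0.050250·140 + 0.363250·130 + 0.105250·250 + 0.159125·250) / 0.20383125 = 120.35125 / 0.20383125 ≈ 590.45
  x_3 = (0.041250·140 + 0.176500·130 + 0.390625·250 + 0.130625·250) / 0.20383125 = 159.0325 / 0.20383125 ≈ 780.22
  x_4 = (0.142500·140 + 0.239125·130 + 0.237625·250 + 0.451250·250) / 0.20383125 = 223.255 / 0.20383125 ≈ 1095.29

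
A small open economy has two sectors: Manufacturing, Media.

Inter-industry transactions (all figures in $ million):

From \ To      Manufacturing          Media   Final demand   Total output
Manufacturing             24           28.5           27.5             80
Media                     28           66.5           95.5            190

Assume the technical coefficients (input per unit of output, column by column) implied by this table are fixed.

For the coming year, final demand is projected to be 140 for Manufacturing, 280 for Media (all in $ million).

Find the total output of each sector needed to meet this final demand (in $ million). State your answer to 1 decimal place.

x_1 = 330.4, x_2 = 608.7

Technical coefficients a_ij = z_ij / X_j:
  a_11 = 24/80 = 0.30, a_21 = 28/80 = 0.35
  a_12 = 28.5/190 = 0.15, a_22 = 66.5/190 = 0.35
I − A =
  [   0.70    -0.15]
  [  -0.35     0.65]
det(I−A) = (0.70)(0.65) − (-0.15)(-0.35) = 0.4025
adj(I−A) = [[0.65, 0.15], [0.35, 0.70]]
(I − A)⁻¹ = adj(I−A) / det(I−A) ≈
  [   1.6149     0.3727]
  [   0.8696     1.7391]
x = (I − A)⁻¹ d = adj(I−A)·d / det(I−A), with det(I−A) = 0.4025:
  x_1 = (0.65·140 + 0.15·280) / 0.4025 = 133.00 / 0.4025 ≈ 330.4
  x_2 = (0.35·140 + 0.70·280) / 0.4025 = 245.00 / 0.4025 ≈ 608.7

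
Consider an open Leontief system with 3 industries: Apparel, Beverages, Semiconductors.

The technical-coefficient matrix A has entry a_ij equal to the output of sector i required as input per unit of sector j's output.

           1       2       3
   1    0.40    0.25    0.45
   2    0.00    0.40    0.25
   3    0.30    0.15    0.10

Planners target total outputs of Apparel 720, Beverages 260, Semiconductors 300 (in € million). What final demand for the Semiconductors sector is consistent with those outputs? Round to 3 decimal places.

I − A =
  [   0.60    -0.25    -0.45]
  [   0.00     0.60    -0.25]
  [  -0.30    -0.15     0.90]
d = (I − A) x:
  d_1 = (+0.60)·720 + (-0.25)·260 + (-0.45)·300 = 232.000
  d_2 = (+0.00)·720 + (+0.60)·260 + (-0.25)·300 = 81.000
  d_3 = (-0.30)·720 + (-0.15)·260 + (+0.90)·300 = 15.000

d_3 = 15.000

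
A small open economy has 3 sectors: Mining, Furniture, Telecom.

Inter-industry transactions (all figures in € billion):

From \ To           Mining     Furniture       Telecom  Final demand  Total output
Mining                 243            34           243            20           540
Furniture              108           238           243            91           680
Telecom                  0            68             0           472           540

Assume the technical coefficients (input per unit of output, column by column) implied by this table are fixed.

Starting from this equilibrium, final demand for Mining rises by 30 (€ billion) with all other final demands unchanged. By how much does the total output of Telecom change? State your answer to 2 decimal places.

Δx_T = 1.91

Technical coefficients a_ij = z_ij / X_j:
  a_MM = 243/540 = 0.45, a_FM = 108/540 = 0.20, a_TM = 0/540 = 0.00
  a_MF = 34/680 = 0.05, a_FF = 238/680 = 0.35, a_TF = 68/680 = 0.10
  a_MT = 243/540 = 0.45, a_FT = 243/540 = 0.45, a_TT = 0/540 = 0.00
I − A =
  [   0.55    -0.05    -0.45]
  [  -0.20     0.65    -0.45]
  [   0.00    -0.10     1.00]
Cofactors of I−A, C_ij = (−1)^(i+j)·(minor ij) (rows/columns in the sector order above):
  C_11 = (0.65)(1.00) − (-0.45)(-0.10) = 0.6050
  C_12 = −[(-0.20)(1.00) − (-0.45)(0.00)] = 0.2000
  C_13 = (-0.20)(-0.10) − (0.65)(0.00) = 0.0200
  C_21 = −[(-0.05)(1.00) − (-0.45)(-0.10)] = 0.0950
  C_22 = (0.55)(1.00) − (-0.45)(0.00) = 0.5500
  C_23 = −[(0.55)(-0.10) − (-0.05)(0.00)] = 0.0550
  C_31 = (-0.05)(-0.45) − (-0.45)(0.65) = 0.3150
  C_32 = −[(0.55)(-0.45) − (-0.45)(-0.20)] = 0.3375
  C_33 = (0.55)(0.65) − (-0.05)(-0.20) = 0.3475
det(I−A) = Σ_j (I−A)_1j·C_1j = (0.55)(0.6050) + (-0.05)(0.2000) + (-0.45)(0.0200) = 0.31375
adj(I−A) = Cᵀ =
  [ 0.6050   0.0950   0.3150]
  [ 0.2000   0.5500   0.3375]
  [ 0.0200   0.0550   0.3475]
(I − A)⁻¹ = adj(I−A) / det(I−A) ≈
  [   1.9283     0.3028     1.0040]
  [   0.6375     1.7530     1.0757]
  [   0.0637     0.1753     1.1076]
Δx = (I − A)⁻¹ Δd with Δd having +30 in the Mining component and 0 elsewhere.
So Δx_T = L_TM · (+30), where L_TM = adj(I−A)_TM / det(I−A) = 0.0200 / 0.31375.
Δx_T = 0.0200 × (+30) / 0.31375 = 0.60 / 0.31375 ≈ 1.91.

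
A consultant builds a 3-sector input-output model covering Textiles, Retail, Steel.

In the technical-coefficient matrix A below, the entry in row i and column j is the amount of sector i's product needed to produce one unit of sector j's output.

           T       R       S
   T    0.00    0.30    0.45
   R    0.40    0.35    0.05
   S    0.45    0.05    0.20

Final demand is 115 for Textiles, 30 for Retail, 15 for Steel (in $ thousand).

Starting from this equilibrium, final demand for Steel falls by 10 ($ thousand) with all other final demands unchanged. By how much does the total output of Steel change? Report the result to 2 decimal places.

I − A =
  [   1.00    -0.30    -0.45]
  [  -0.40     0.65    -0.05]
  [  -0.45    -0.05     0.80]
Cofactors of I−A, C_ij = (−1)^(i+j)·(minor ij) (rows/columns in the sector order above):
  C_11 = (0.65)(0.80) − (-0.05)(-0.05) = 0.5175
  C_12 = −[(-0.40)(0.80) − (-0.05)(-0.45)] = 0.3425
  C_13 = (-0.40)(-0.05) − (0.65)(-0.45) = 0.3125
  C_21 = −[(-0.30)(0.80) − (-0.45)(-0.05)] = 0.2625
  C_22 = (1.00)(0.80) − (-0.45)(-0.45) = 0.5975
  C_23 = −[(1.00)(-0.05) − (-0.30)(-0.45)] = 0.1850
  C_31 = (-0.30)(-0.05) − (-0.45)(0.65) = 0.3075
  C_32 = −[(1.00)(-0.05) − (-0.45)(-0.40)] = 0.2300
  C_33 = (1.00)(0.65) − (-0.30)(-0.40) = 0.5300
det(I−A) = Σ_j (I−A)_1j·C_1j = (1.00)(0.5175) + (-0.30)(0.3425) + (-0.45)(0.3125) = 0.274125
adj(I−A) = Cᵀ =
  [ 0.5175   0.2625   0.3075]
  [ 0.3425   0.5975   0.2300]
  [ 0.3125   0.1850   0.5300]
(I − A)⁻¹ = adj(I−A) / det(I−A) ≈
  [   1.8878     0.9576     1.1218]
  [   1.2494     2.1797     0.8390]
  [   1.1400     0.6749     1.9334]
Δx = (I − A)⁻¹ Δd with Δd having -10 in the Steel component and 0 elsewhere.
So Δx_S = L_SS · (-10), where L_SS = adj(I−A)_SS / det(I−A) = 0.5300 / 0.274125.
Δx_S = 0.5300 × (-10) / 0.274125 = -5.30 / 0.274125 ≈ -19.33.

Δx_S = -19.33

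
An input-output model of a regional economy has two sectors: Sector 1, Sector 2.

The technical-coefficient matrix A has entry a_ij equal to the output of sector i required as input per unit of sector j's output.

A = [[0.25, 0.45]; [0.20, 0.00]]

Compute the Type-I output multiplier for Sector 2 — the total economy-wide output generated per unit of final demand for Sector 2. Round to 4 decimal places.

m_2 = 1.8182

I − A =
  [   0.75    -0.45]
  [  -0.20     1.00]
det(I−A) = (0.75)(1.00) − (-0.45)(-0.20) = 0.6600
adj(I−A) = [[1.00, 0.45], [0.20, 0.75]]
(I − A)⁻¹ = adj(I−A) / det(I−A) ≈
  [   1.51515     0.68182]
  [   0.30303     1.13636]
The output multiplier for sector j is the column-j sum of the Leontief inverse (I − A)⁻¹ = adj(I−A) / det(I−A).
Column 2 of adj(I−A): (0.45, 0.75); det(I−A) = 0.6600.
m_2 = (0.45 + 0.75) / 0.6600 = 1.20 / 0.6600 ≈ 1.8182.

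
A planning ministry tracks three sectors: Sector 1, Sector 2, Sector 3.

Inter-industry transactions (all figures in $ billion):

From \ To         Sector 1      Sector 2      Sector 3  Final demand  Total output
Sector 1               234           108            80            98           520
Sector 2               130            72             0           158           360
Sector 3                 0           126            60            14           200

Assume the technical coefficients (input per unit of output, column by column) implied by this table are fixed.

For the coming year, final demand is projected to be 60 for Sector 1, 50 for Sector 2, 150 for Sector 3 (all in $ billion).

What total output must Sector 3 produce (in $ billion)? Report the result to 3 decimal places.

Technical coefficients a_ij = z_ij / X_j:
  a_11 = 234/520 = 0.45, a_21 = 130/520 = 0.25, a_31 = 0/520 = 0.00
  a_12 = 108/360 = 0.30, a_22 = 72/360 = 0.20, a_32 = 126/360 = 0.35
  a_13 = 80/200 = 0.40, a_23 = 0/200 = 0.00, a_33 = 60/200 = 0.30
I − A =
  [   0.55    -0.30    -0.40]
  [  -0.25     0.80     0.00]
  [   0.00    -0.35     0.70]
Cofactors of I−A, C_ij = (−1)^(i+j)·(minor ij) (rows/columns in the sector order above):
  C_11 = (0.80)(0.70) − (0.00)(-0.35) = 0.5600
  C_12 = −[(-0.25)(0.70) − (0.00)(0.00)] = 0.1750
  C_13 = (-0.25)(-0.35) − (0.80)(0.00) = 0.0875
  C_21 = −[(-0.30)(0.70) − (-0.40)(-0.35)] = 0.3500
  C_22 = (0.55)(0.70) − (-0.40)(0.00) = 0.3850
  C_23 = −[(0.55)(-0.35) − (-0.30)(0.00)] = 0.1925
  C_31 = (-0.30)(0.00) − (-0.40)(0.80) = 0.3200
  C_32 = −[(0.55)(0.00) − (-0.40)(-0.25)] = 0.1000
  C_33 = (0.55)(0.80) − (-0.30)(-0.25) = 0.3650
det(I−A) = Σ_j (I−A)_1j·C_1j = (0.55)(0.5600) + (-0.30)(0.1750) + (-0.40)(0.0875) = 0.2205
adj(I−A) = Cᵀ =
  [ 0.5600   0.3500   0.3200]
  [ 0.1750   0.3850   0.1000]
  [ 0.0875   0.1925   0.3650]
(I − A)⁻¹ = adj(I−A) / det(I−A) ≈
  [   2.5397     1.5873     1.4512]
  [   0.7937     1.7460     0.4535]
  [   0.3968     0.8730     1.6553]
x = (I − A)⁻¹ d = adj(I−A)·d / det(I−A), with det(I−A) = 0.2205:
  x_1 = (0.5600·60 + 0.3500·50 + 0.3200·150) / 0.2205 = 99.10 / 0.2205 ≈ 449.433
  x_2 = (0.1750·60 + 0.3850·50 + 0.1000·150) / 0.2205 = 44.75 / 0.2205 ≈ 202.948
  x_3 = (0.0875·60 + 0.1925·50 + 0.3650·150) / 0.2205 = 69.625 / 0.2205 ≈ 315.760

x_3 = 315.760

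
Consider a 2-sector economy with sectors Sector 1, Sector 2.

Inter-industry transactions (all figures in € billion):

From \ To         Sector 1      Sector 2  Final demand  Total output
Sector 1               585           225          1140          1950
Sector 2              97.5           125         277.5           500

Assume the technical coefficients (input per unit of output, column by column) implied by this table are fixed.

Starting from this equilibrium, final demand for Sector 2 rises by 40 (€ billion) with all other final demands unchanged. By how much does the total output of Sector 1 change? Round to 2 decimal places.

Technical coefficients a_ij = z_ij / X_j:
  a_11 = 585/1950 = 0.30, a_21 = 97.5/1950 = 0.05
  a_12 = 225/500 = 0.45, a_22 = 125/500 = 0.25
I − A =
  [   0.70    -0.45]
  [  -0.05     0.75]
det(I−A) = (0.70)(0.75) − (-0.45)(-0.05) = 0.5025
adj(I−A) = [[0.75, 0.45], [0.05, 0.70]]
(I − A)⁻¹ = adj(I−A) / det(I−A) ≈
  [   1.4925     0.8955]
  [   0.0995     1.3930]
Δx = (I − A)⁻¹ Δd with Δd having +40 in the Sector 2 component and 0 elsewhere.
So Δx_1 = L_12 · (+40), where L_12 = adj(I−A)_12 / det(I−A) = 0.45 / 0.5025.
Δx_1 = 0.45 × (+40) / 0.5025 = 18.00 / 0.5025 ≈ 35.82.

Δx_1 = 35.82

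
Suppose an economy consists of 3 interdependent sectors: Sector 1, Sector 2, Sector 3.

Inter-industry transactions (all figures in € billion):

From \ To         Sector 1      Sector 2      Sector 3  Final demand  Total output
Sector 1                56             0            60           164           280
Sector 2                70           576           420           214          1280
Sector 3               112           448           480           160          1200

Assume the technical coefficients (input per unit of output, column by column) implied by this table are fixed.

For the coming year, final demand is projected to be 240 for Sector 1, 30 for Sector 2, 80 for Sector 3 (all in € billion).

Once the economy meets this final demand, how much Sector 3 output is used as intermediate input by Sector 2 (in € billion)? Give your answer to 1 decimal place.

z_32 = 248.2

Technical coefficients a_ij = z_ij / X_j:
  a_11 = 56/280 = 0.20, a_21 = 70/280 = 0.25, a_31 = 112/280 = 0.40
  a_12 = 0/1280 = 0.00, a_22 = 576/1280 = 0.45, a_32 = 448/1280 = 0.35
  a_13 = 60/1200 = 0.05, a_23 = 420/1200 = 0.35, a_33 = 480/1200 = 0.40
I − A =
  [   0.80     0.00    -0.05]
  [  -0.25     0.55    -0.35]
  [  -0.40    -0.35     0.60]
Cofactors of I−A, C_ij = (−1)^(i+j)·(minor ij) (rows/columns in the sector order above):
  C_11 = (0.55)(0.60) − (-0.35)(-0.35) = 0.2075
  C_12 = −[(-0.25)(0.60) − (-0.35)(-0.40)] = 0.2900
  C_13 = (-0.25)(-0.35) − (0.55)(-0.40) = 0.3075
  C_21 = −[(0.00)(0.60) − (-0.05)(-0.35)] = 0.0175
  C_22 = (0.80)(0.60) − (-0.05)(-0.40) = 0.4600
  C_23 = −[(0.80)(-0.35) − (0.00)(-0.40)] = 0.2800
  C_31 = (0.00)(-0.35) − (-0.05)(0.55) = 0.0275
  C_32 = −[(0.80)(-0.35) − (-0.05)(-0.25)] = 0.2925
  C_33 = (0.80)(0.55) − (0.00)(-0.25) = 0.4400
det(I−A) = Σ_j (I−A)_1j·C_1j = (0.80)(0.2075) + (0.00)(0.2900) + (-0.05)(0.3075) = 0.150625
adj(I−A) = Cᵀ =
  [ 0.2075   0.0175   0.0275]
  [ 0.2900   0.4600   0.2925]
  [ 0.3075   0.2800   0.4400]
(I − A)⁻¹ = adj(I−A) / det(I−A) ≈
  [   1.3776     0.1162     0.1826]
  [   1.9253     3.0539     1.9419]
  [   2.0415     1.8589     2.9212]
First solve x = (I − A)⁻¹ d = adj(I−A)·d / det(I−A); in particular x_2 = (0.2900·240 + 0.4600·30 + 0.2925·80) / 0.150625 = 106.80 / 0.150625 ≈ 709.046.
Intermediate flow from 3 to 2: z_32 = a_32 · x_2 = 0.35 × 106.80 / 0.150625 = 37.38 / 0.150625 ≈ 248.2.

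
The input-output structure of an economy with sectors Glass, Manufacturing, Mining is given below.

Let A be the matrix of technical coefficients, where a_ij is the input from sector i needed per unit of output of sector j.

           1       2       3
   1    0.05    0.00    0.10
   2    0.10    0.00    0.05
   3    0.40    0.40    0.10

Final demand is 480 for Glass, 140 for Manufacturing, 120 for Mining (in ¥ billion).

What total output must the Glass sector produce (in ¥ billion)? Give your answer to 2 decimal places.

x_1 = 555.56

I − A =
  [   0.95     0.00    -0.10]
  [  -0.10     1.00    -0.05]
  [  -0.40    -0.40     0.90]
Cofactors of I−A, C_ij = (−1)^(i+j)·(minor ij) (rows/columns in the sector order above):
  C_11 = (1.00)(0.90) − (-0.05)(-0.40) = 0.8800
  C_12 = −[(-0.10)(0.90) − (-0.05)(-0.40)] = 0.1100
  C_13 = (-0.10)(-0.40) − (1.00)(-0.40) = 0.4400
  C_21 = −[(0.00)(0.90) − (-0.10)(-0.40)] = 0.0400
  C_22 = (0.95)(0.90) − (-0.10)(-0.40) = 0.8150
  C_23 = −[(0.95)(-0.40) − (0.00)(-0.40)] = 0.3800
  C_31 = (0.00)(-0.05) − (-0.10)(1.00) = 0.1000
  C_32 = −[(0.95)(-0.05) − (-0.10)(-0.10)] = 0.0575
  C_33 = (0.95)(1.00) − (0.00)(-0.10) = 0.9500
det(I−A) = Σ_j (I−A)_1j·C_1j = (0.95)(0.8800) + (0.00)(0.1100) + (-0.10)(0.4400) = 0.7920
adj(I−A) = Cᵀ =
  [ 0.8800   0.0400   0.1000]
  [ 0.1100   0.8150   0.0575]
  [ 0.4400   0.3800   0.9500]
(I − A)⁻¹ = adj(I−A) / det(I−A) ≈
  [   1.1111     0.0505     0.1263]
  [   0.1389     1.0290     0.0726]
  [   0.5556     0.4798     1.1995]
x = (I − A)⁻¹ d = adj(I−A)·d / det(I−A), with det(I−A) = 0.7920:
  x_1 = (0.8800·480 + 0.0400·140 + 0.1000·120) / 0.7920 = 440.00 / 0.7920 ≈ 555.56
  x_2 = (0.1100·480 + 0.8150·140 + 0.0575·120) / 0.7920 = 173.80 / 0.7920 ≈ 219.44
  x_3 = (0.4400·480 + 0.3800·140 + 0.9500·120) / 0.7920 = 378.40 / 0.7920 ≈ 477.78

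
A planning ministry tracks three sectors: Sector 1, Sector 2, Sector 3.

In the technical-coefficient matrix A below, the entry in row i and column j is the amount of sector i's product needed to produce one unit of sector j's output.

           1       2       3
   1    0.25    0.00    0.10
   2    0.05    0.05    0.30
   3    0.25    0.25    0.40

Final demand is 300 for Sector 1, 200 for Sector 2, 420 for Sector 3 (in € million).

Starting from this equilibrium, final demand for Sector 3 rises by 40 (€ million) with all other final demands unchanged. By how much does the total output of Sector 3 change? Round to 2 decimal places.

Δx_3 = 82.31

I − A =
  [   0.75     0.00    -0.10]
  [  -0.05     0.95    -0.30]
  [  -0.25    -0.25     0.60]
Cofactors of I−A, C_ij = (−1)^(i+j)·(minor ij) (rows/columns in the sector order above):
  C_11 = (0.95)(0.60) − (-0.30)(-0.25) = 0.4950
  C_12 = −[(-0.05)(0.60) − (-0.30)(-0.25)] = 0.1050
  C_13 = (-0.05)(-0.25) − (0.95)(-0.25) = 0.2500
  C_21 = −[(0.00)(0.60) − (-0.10)(-0.25)] = 0.0250
  C_22 = (0.75)(0.60) − (-0.10)(-0.25) = 0.4250
  C_23 = −[(0.75)(-0.25) − (0.00)(-0.25)] = 0.1875
  C_31 = (0.00)(-0.30) − (-0.10)(0.95) = 0.0950
  C_32 = −[(0.75)(-0.30) − (-0.10)(-0.05)] = 0.2300
  C_33 = (0.75)(0.95) − (0.00)(-0.05) = 0.7125
det(I−A) = Σ_j (I−A)_1j·C_1j = (0.75)(0.4950) + (0.00)(0.1050) + (-0.10)(0.2500) = 0.34625
adj(I−A) = Cᵀ =
  [ 0.4950   0.0250   0.0950]
  [ 0.1050   0.4250   0.2300]
  [ 0.2500   0.1875   0.7125]
(I − A)⁻¹ = adj(I−A) / det(I−A) ≈
  [   1.4296     0.0722     0.2744]
  [   0.3032     1.2274     0.6643]
  [   0.7220     0.5415     2.0578]
Δx = (I − A)⁻¹ Δd with Δd having +40 in the Sector 3 component and 0 elsewhere.
So Δx_3 = L_33 · (+40), where L_33 = adj(I−A)_33 / det(I−A) = 0.7125 / 0.34625.
Δx_3 = 0.7125 × (+40) / 0.34625 = 28.50 / 0.34625 ≈ 82.31.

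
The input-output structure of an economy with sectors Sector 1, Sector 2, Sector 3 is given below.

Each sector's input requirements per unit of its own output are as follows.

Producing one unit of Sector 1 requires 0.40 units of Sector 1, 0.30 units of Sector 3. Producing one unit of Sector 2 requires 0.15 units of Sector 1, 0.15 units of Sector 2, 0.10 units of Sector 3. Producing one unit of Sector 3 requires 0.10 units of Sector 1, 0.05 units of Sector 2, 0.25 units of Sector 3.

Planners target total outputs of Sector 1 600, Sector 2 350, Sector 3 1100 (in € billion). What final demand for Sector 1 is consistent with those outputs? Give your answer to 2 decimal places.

d_1 = 197.50

I − A =
  [   0.60    -0.15    -0.10]
  [   0.00     0.85    -0.05]
  [  -0.30    -0.10     0.75]
d = (I − A) x:
  d_1 = (+0.60)·600 + (-0.15)·350 + (-0.10)·1100 = 197.50
  d_2 = (+0.00)·600 + (+0.85)·350 + (-0.05)·1100 = 242.50
  d_3 = (-0.30)·600 + (-0.10)·350 + (+0.75)·1100 = 610.00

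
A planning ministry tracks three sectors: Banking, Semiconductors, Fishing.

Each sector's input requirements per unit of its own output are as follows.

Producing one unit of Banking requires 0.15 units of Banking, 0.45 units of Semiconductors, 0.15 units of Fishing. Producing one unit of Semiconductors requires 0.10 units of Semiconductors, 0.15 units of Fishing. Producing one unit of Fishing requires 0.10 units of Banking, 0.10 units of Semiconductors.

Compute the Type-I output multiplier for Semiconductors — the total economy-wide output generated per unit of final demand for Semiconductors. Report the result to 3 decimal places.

I − A =
  [   0.85     0.00    -0.10]
  [  -0.45     0.90    -0.10]
  [  -0.15    -0.15     1.00]
Cofactors of I−A, C_ij = (−1)^(i+j)·(minor ij) (rows/columns in the sector order above):
  C_11 = (0.90)(1.00) − (-0.10)(-0.15) = 0.8850
  C_12 = −[(-0.45)(1.00) − (-0.10)(-0.15)] = 0.4650
  C_13 = (-0.45)(-0.15) − (0.90)(-0.15) = 0.2025
  C_21 = −[(0.00)(1.00) − (-0.10)(-0.15)] = 0.0150
  C_22 = (0.85)(1.00) − (-0.10)(-0.15) = 0.8350
  C_23 = −[(0.85)(-0.15) − (0.00)(-0.15)] = 0.1275
  C_31 = (0.00)(-0.10) − (-0.10)(0.90) = 0.0900
  C_32 = −[(0.85)(-0.10) − (-0.10)(-0.45)] = 0.1300
  C_33 = (0.85)(0.90) − (0.00)(-0.45) = 0.7650
det(I−A) = Σ_j (I−A)_1j·C_1j = (0.85)(0.8850) + (0.00)(0.4650) + (-0.10)(0.2025) = 0.7320
adj(I−A) = Cᵀ =
  [ 0.8850   0.0150   0.0900]
  [ 0.4650   0.8350   0.1300]
  [ 0.2025   0.1275   0.7650]
(I − A)⁻¹ = adj(I−A) / det(I−A) ≈
  [   1.2090     0.0205     0.1230]
  [   0.6352     1.1407     0.1776]
  [   0.2766     0.1742     1.0451]
The output multiplier for sector j is the column-j sum of the Leontief inverse (I − A)⁻¹ = adj(I−A) / det(I−A).
Column 2 of adj(I−A): (0.0150, 0.8350, 0.1275); det(I−A) = 0.7320.
m_2 = (0.0150 + 0.8350 + 0.1275) / 0.7320 = 0.9775 / 0.7320 ≈ 1.335.

m_2 = 1.335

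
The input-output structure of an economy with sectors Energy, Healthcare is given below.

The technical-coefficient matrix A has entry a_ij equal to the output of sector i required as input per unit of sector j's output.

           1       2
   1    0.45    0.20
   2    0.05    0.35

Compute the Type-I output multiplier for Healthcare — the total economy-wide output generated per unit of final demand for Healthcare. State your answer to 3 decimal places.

I − A =
  [   0.55    -0.20]
  [  -0.05     0.65]
det(I−A) = (0.55)(0.65) − (-0.20)(-0.05) = 0.3475
adj(I−A) = [[0.65, 0.20], [0.05, 0.55]]
(I − A)⁻¹ = adj(I−A) / det(I−A) ≈
  [   1.8705     0.5755]
  [   0.1439     1.5827]
The output multiplier for sector j is the column-j sum of the Leontief inverse (I − A)⁻¹ = adj(I−A) / det(I−A).
Column 2 of adj(I−A): (0.20, 0.55); det(I−A) = 0.3475.
m_2 = (0.20 + 0.55) / 0.3475 = 0.75 / 0.3475 ≈ 2.158.

m_2 = 2.158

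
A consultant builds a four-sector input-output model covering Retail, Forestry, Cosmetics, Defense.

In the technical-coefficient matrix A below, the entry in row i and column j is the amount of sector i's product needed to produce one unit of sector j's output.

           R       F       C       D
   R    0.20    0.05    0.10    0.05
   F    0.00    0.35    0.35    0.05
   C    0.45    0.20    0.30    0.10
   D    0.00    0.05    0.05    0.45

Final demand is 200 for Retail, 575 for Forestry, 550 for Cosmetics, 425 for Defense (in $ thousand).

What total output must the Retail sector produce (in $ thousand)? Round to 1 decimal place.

x_R = 695.6

I − A =
  [   0.80    -0.05    -0.10    -0.05]
  [   0.00     0.65    -0.35    -0.05]
  [  -0.45    -0.20     0.70    -0.10]
  [   0.00    -0.05    -0.05     0.55]
Compute the cofactors C_ij = (−1)^(i+j)·(3×3 minor ij) of I−A; the adjugate is their transpose:
adj(I−A) = Cᵀ =
  [ 0.204500   0.032750   0.047750   0.030250]
  [ 0.087750   0.278125   0.156000   0.061625]
  [ 0.159750   0.105500   0.284000   0.075750]
  [ 0.022500   0.034875   0.040000   0.270875]
det(I−A) = Σ_j (I−A)_1j·C_1j = (0.80)(0.204500) + (-0.05)(0.087750) + (-0.10)(0.159750) + (-0.05)(0.022500) = 0.1421125
(I − A)⁻¹ = adj(I−A) / det(I−A) ≈
  [   1.4390     0.2305     0.3360     0.2129]
  [   0.6175     1.9571     1.0977     0.4336]
  [   1.1241     0.7424     1.9984     0.5330]
  [   0.1583     0.2454     0.2815     1.9061]
x = (I − A)⁻¹ d = adj(I−A)·d / det(I−A), with det(I−A) = 0.1421125:
  x_R = (0.204500·200 + 0.032750·575 + 0.047750·550 + 0.030250·425) / 0.1421125 = 98.85 / 0.1421125 ≈ 695.6
  x_F = (0.087750·200 + 0.278125·575 + 0.156000·550 + 0.061625·425) / 0.1421125 = 289.4625 / 0.1421125 ≈ 2036.9
  x_C = (0.159750·200 + 0.105500·575 + 0.284000·550 + 0.075750·425) / 0.1421125 = 281.00625 / 0.1421125 ≈ 1977.4
  x_D = (0.022500·200 + 0.034875·575 + 0.040000·550 + 0.270875·425) / 0.1421125 = 161.675 / 0.1421125 ≈ 1137.7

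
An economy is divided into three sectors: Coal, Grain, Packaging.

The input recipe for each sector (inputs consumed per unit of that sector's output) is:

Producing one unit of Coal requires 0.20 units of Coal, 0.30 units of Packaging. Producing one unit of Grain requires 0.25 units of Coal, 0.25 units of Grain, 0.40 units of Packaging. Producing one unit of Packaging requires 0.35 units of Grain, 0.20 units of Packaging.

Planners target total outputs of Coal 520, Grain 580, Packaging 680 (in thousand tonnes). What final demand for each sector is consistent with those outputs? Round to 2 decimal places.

d_C = 271.00, d_G = 197.00, d_P = 156.00

I − A =
  [   0.80    -0.25     0.00]
  [   0.00     0.75    -0.35]
  [  -0.30    -0.40     0.80]
d = (I − A) x:
  d_C = (+0.80)·520 + (-0.25)·580 + (+0.00)·680 = 271.00
  d_G = (+0.00)·520 + (+0.75)·580 + (-0.35)·680 = 197.00
  d_P = (-0.30)·520 + (-0.40)·580 + (+0.80)·680 = 156.00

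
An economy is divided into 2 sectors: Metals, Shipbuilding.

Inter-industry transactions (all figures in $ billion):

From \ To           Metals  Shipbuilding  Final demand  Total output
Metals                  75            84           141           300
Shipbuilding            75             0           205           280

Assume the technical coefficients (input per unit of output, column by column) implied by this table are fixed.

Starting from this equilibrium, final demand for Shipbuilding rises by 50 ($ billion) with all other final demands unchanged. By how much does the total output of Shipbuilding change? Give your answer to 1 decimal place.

Δx_2 = 55.6

Technical coefficients a_ij = z_ij / X_j:
  a_11 = 75/300 = 0.25, a_21 = 75/300 = 0.25
  a_12 = 84/280 = 0.30, a_22 = 0/280 = 0.00
I − A =
  [   0.75    -0.30]
  [  -0.25     1.00]
det(I−A) = (0.75)(1.00) − (-0.30)(-0.25) = 0.6750
adj(I−A) = [[1.00, 0.30], [0.25, 0.75]]
(I − A)⁻¹ = adj(I−A) / det(I−A) ≈
  [   1.4815     0.4444]
  [   0.3704     1.1111]
Δx = (I − A)⁻¹ Δd with Δd having +50 in the Shipbuilding component and 0 elsewhere.
So Δx_2 = L_22 · (+50), where L_22 = adj(I−A)_22 / det(I−A) = 0.75 / 0.6750.
Δx_2 = 0.75 × (+50) / 0.6750 = 37.50 / 0.6750 ≈ 55.6.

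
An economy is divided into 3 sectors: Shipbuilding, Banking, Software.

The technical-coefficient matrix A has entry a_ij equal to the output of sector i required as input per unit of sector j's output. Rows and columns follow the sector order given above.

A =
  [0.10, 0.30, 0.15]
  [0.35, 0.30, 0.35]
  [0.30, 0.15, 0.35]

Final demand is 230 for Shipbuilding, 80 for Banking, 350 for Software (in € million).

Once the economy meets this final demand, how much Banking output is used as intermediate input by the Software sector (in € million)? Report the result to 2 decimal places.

I − A =
  [   0.90    -0.30    -0.15]
  [  -0.35     0.70    -0.35]
  [  -0.30    -0.15     0.65]
Cofactors of I−A, C_ij = (−1)^(i+j)·(minor ij) (rows/columns in the sector order above):
  C_11 = (0.70)(0.65) − (-0.35)(-0.15) = 0.4025
  C_12 = −[(-0.35)(0.65) − (-0.35)(-0.30)] = 0.3325
  C_13 = (-0.35)(-0.15) − (0.70)(-0.30) = 0.2625
  C_21 = −[(-0.30)(0.65) − (-0.15)(-0.15)] = 0.2175
  C_22 = (0.90)(0.65) − (-0.15)(-0.30) = 0.5400
  C_23 = −[(0.90)(-0.15) − (-0.30)(-0.30)] = 0.2250
  C_31 = (-0.30)(-0.35) − (-0.15)(0.70) = 0.2100
  C_32 = −[(0.90)(-0.35) − (-0.15)(-0.35)] = 0.3675
  C_33 = (0.90)(0.70) − (-0.30)(-0.35) = 0.5250
det(I−A) = Σ_j (I−A)_1j·C_1j = (0.90)(0.4025) + (-0.30)(0.3325) + (-0.15)(0.2625) = 0.223125
adj(I−A) = Cᵀ =
  [ 0.4025   0.2175   0.2100]
  [ 0.3325   0.5400   0.3675]
  [ 0.2625   0.2250   0.5250]
(I − A)⁻¹ = adj(I−A) / det(I−A) ≈
  [   1.8039     0.9748     0.9412]
  [   1.4902     2.4202     1.6471]
  [   1.1765     1.0084     2.3529]
First solve x = (I − A)⁻¹ d = adj(I−A)·d / det(I−A); in particular x_3 = (0.2625·230 + 0.2250·80 + 0.5250·350) / 0.223125 = 262.125 / 0.223125 ≈ 1174.7899.
Intermediate flow from 2 to 3: z_23 = a_23 · x_3 = 0.35 × 262.125 / 0.223125 = 91.74375 / 0.223125 ≈ 411.18.

z_23 = 411.18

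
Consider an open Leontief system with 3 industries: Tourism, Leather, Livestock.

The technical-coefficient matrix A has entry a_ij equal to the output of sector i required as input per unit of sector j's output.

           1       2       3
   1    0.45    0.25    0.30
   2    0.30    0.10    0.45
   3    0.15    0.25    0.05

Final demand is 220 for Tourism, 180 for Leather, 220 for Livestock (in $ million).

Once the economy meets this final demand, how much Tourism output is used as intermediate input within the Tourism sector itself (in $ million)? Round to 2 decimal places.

I − A =
  [   0.55    -0.25    -0.30]
  [  -0.30     0.90    -0.45]
  [  -0.15    -0.25     0.95]
Cofactors of I−A, C_ij = (−1)^(i+j)·(minor ij) (rows/columns in the sector order above):
  C_11 = (0.90)(0.95) − (-0.45)(-0.25) = 0.7425
  C_12 = −[(-0.30)(0.95) − (-0.45)(-0.15)] = 0.3525
  C_13 = (-0.30)(-0.25) − (0.90)(-0.15) = 0.2100
  C_21 = −[(-0.25)(0.95) − (-0.30)(-0.25)] = 0.3125
  C_22 = (0.55)(0.95) − (-0.30)(-0.15) = 0.4775
  C_23 = −[(0.55)(-0.25) − (-0.25)(-0.15)] = 0.1750
  C_31 = (-0.25)(-0.45) − (-0.30)(0.90) = 0.3825
  C_32 = −[(0.55)(-0.45) − (-0.30)(-0.30)] = 0.3375
  C_33 = (0.55)(0.90) − (-0.25)(-0.30) = 0.4200
det(I−A) = Σ_j (I−A)_1j·C_1j = (0.55)(0.7425) + (-0.25)(0.3525) + (-0.30)(0.2100) = 0.25725
adj(I−A) = Cᵀ =
  [ 0.7425   0.3125   0.3825]
  [ 0.3525   0.4775   0.3375]
  [ 0.2100   0.1750   0.4200]
(I − A)⁻¹ = adj(I−A) / det(I−A) ≈
  [   2.8863     1.2148     1.4869]
  [   1.3703     1.8562     1.3120]
  [   0.8163     0.6803     1.6327]
First solve x = (I − A)⁻¹ d = adj(I−A)·d / det(I−A); in particular x_1 = (0.7425·220 + 0.3125·180 + 0.3825·220) / 0.25725 = 303.75 / 0.25725 ≈ 1180.7580.
Intermediate flow from 1 to 1: z_11 = a_11 · x_1 = 0.45 × 303.75 / 0.25725 = 136.6875 / 0.25725 ≈ 531.34.

z_11 = 531.34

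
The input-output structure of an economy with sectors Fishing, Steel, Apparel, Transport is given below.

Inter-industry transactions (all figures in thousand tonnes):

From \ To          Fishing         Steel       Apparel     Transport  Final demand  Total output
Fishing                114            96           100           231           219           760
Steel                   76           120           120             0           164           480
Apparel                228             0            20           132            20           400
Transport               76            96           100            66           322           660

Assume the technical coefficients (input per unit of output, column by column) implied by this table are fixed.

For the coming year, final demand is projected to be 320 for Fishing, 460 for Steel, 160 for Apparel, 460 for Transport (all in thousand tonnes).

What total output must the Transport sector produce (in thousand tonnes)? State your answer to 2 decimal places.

Technical coefficients a_ij = z_ij / X_j:
  a_11 = 114/760 = 0.15, a_21 = 76/760 = 0.10, a_31 = 228/760 = 0.30, a_41 = 76/760 = 0.10
  a_12 = 96/480 = 0.20, a_22 = 120/480 = 0.25, a_32 = 0/480 = 0.00, a_42 = 96/480 = 0.20
  a_13 = 100/400 = 0.25, a_23 = 120/400 = 0.30, a_33 = 20/400 = 0.05, a_43 = 100/400 = 0.25
  a_14 = 231/660 = 0.35, a_24 = 0/660 = 0.00, a_34 = 132/660 = 0.20, a_44 = 66/660 = 0.10
I − A =
  [   0.85    -0.20    -0.25    -0.35]
  [  -0.10     0.75    -0.30     0.00]
  [  -0.30     0.00     0.95    -0.20]
  [  -0.10    -0.20    -0.25     0.90]
Compute the cofactors C_ij = (−1)^(i+j)·(3×3 minor ij) of I−A; the adjugate is their transpose:
adj(I−A) = Cᵀ =
  [ 0.591750   0.237500   0.309375   0.298875]
  [ 0.167500   0.552250   0.250250   0.120750]
  [ 0.221500   0.113000   0.522500   0.202250]
  [ 0.164500   0.180500   0.235125   0.512375]
det(I−A) = Σ_j (I−A)_1j·C_1j = (0.85)(0.591750) + (-0.20)(0.167500) + (-0.25)(0.221500) + (-0.35)(0.164500) = 0.3565375
(I − A)⁻¹ = adj(I−A) / det(I−A) ≈
  [   1.6597     0.6661     0.8677     0.8383]
  [   0.4698     1.5489     0.7019     0.3387]
  [   0.6213     0.3169     1.4655     0.5673]
  [   0.4614     0.5063     0.6595     1.4371]
x = (I − A)⁻¹ d = adj(I−A)·d / det(I−A), with det(I−A) = 0.3565375:
  x_1 = (0.591750·320 + 0.237500·460 + 0.309375·160 + 0.298875·460) / 0.3565375 = 485.5925 / 0.3565375 ≈ 1361.97
  x_2 = (0.167500·320 + 0.552250·460 + 0.250250·160 + 0.120750·460) / 0.3565375 = 403.22 / 0.3565375 ≈ 1130.93
  x_3 = (0.221500·320 + 0.113000·460 + 0.522500·160 + 0.202250·460) / 0.3565375 = 299.495 / 0.3565375 ≈ 840.01
  x_4 = (0.164500·320 + 0.180500·460 + 0.235125·160 + 0.512375·460) / 0.3565375 = 408.9825 / 0.3565375 ≈ 1147.10

x_4 = 1147.10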